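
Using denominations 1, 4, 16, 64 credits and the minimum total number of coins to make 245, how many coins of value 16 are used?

3

Greedy: take as many of the largest coin as possible, then repeat with the remainder.
245 − 3×64→53 − 3×16→5 − 1×4→1 − 1×1→0
Count of 16: 3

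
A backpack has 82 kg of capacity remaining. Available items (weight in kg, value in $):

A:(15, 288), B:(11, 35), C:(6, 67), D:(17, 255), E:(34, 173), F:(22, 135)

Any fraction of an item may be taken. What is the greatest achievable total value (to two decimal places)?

Greedy by value/weight ratio, highest first.
Ratios (sorted): A 19.20, D 15.00, C 11.17, F 6.14, E 5.09, B 3.18
take A (15 @ 288); take D (17 @ 255); take C (6 @ 67); take F (22 @ 135); take 22/34 of E → 111.94. Capacity used 82/82.
Total value = 856.94

856.94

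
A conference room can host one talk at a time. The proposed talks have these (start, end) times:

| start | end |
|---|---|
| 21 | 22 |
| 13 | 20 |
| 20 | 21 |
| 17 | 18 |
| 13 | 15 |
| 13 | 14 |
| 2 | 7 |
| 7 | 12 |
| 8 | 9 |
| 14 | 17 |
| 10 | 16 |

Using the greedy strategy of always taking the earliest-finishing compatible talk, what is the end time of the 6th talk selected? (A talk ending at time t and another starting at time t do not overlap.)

21

Sort by end time and greedily take each interval whose start is ≥ the last chosen end.
By end time: (2,7), (8,9), (7,12), (13,14), (13,15), (10,16), (14,17), (17,18), (13,20), (20,21), (21,22).
Pick (2,7); next start ≥ 7 → (8,9); next start ≥ 9 → (13,14); next start ≥ 14 → (14,17); next start ≥ 17 → (17,18); next start ≥ 18 → (20,21); next start ≥ 21 → (21,22).
Selected: (2,7) (8,9) (13,14) (14,17) (17,18) (20,21) (21,22)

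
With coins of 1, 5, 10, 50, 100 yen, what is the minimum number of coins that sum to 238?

9

238 − 2×100→38 − 3×10→8 − 1×5→3 − 3×1→0
Total coins = 2 + 3 + 1 + 3 = 9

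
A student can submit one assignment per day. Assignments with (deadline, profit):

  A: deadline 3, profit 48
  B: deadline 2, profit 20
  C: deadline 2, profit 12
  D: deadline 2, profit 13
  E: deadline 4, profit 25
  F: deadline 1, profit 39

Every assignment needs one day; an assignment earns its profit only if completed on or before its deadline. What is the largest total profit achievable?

132

Profit order: A=48 F=39 E=25 B=20 D=13 C=12
Assign: A→slot 3, F→slot 1, E→slot 4, B→slot 2, D skipped, C skipped.
Slots: [1:F] [2:B] [3:A] [4:E]
Profit = 39 + 20 + 48 + 25 = 132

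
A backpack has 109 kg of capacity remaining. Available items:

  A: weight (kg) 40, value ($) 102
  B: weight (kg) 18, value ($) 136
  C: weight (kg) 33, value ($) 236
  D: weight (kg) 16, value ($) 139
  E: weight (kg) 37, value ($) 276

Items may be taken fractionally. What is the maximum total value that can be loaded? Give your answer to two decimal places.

Ratios (sorted): D 8.69, B 7.56, E 7.46, C 7.15, A 2.55
take D (16 @ 139); take B (18 @ 136); take E (37 @ 276); take C (33 @ 236); take 5/40 of A → 12.75. Capacity used 109/109.
Total value = 799.75

799.75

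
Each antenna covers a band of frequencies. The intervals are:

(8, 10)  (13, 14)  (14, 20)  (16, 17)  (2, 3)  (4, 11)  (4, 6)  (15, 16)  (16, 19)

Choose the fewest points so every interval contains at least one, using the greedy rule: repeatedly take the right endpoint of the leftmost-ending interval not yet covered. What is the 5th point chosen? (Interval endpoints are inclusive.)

16

Sort by right endpoint; whenever an interval is uncovered, place a point at its right end.
Sorted: [2,3] [4,6] [8,10] [4,11] [13,14] [15,16] [16,17] [16,19] [14,20]
{[2,3]} hit by 3; {[4,6]} hit by 6; {[8,10],[4,11]} hit by 10; {[13,14]} hit by 14; {[15,16],[16,17],[16,19],[14,20]} hit by 16.
Points: 3, 6, 10, 14, 16 (5 total).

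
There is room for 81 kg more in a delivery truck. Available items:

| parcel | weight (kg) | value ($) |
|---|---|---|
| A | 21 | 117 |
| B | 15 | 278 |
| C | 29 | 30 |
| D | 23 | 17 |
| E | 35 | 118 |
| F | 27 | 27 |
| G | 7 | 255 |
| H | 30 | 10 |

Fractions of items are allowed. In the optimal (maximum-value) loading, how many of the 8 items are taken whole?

4

Greedy by value/weight ratio, highest first.
Ratios (sorted): G 36.43, B 18.53, A 5.57, E 3.37, C 1.03, F 1.00, D 0.74, H 0.33
take G (7 @ 255); take B (15 @ 278); take A (21 @ 117); take E (35 @ 118); take 3/29 of C → 3.10. Capacity used 81/81.
4 item(s) taken whole; one partial (take 3/29 of C).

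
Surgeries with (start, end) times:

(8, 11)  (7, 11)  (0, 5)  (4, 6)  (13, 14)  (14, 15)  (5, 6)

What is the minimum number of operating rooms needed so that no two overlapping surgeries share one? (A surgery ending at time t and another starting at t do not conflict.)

starts: [0, 4, 5, 7, 8, 13, 14]
ends:   [5, 6, 6, 11, 11, 14, 15]
s0→1 s4→2  — peak 2.

2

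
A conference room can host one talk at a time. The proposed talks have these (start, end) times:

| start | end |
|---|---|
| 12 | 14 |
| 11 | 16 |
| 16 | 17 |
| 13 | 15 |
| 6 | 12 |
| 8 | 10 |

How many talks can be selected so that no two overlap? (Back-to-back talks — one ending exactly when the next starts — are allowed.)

3

Sort by end time and greedily take each interval whose start is ≥ the last chosen end.
Sorted by end: (8,10)  (6,12)  (12,14)  (13,15)  (11,16)  (16,17)
take (8,10); take (12,14); take (16,17).
Selected 3 talks.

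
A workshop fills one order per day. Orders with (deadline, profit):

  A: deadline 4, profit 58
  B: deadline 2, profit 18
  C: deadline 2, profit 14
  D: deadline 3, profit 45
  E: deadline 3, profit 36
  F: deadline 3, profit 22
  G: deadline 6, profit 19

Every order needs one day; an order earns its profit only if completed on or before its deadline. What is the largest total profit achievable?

Sort by profit descending; place each in the latest free slot ≤ its deadline.
By profit: A(d4,58), D(d3,45), E(d3,36), F(d3,22), G(d6,19), B(d2,18), C(d2,14)
A→slot 4; D→slot 3; E→slot 2; F→slot 1; G→slot 6; B skipped; C skipped.
Profit = 22 + 36 + 45 + 58 + 19 = 180

180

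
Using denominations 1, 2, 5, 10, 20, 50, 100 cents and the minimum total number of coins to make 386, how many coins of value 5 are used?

Use the largest denomination that fits, subtract, and repeat.
386 = 3×100 + 1×50 + 1×20 + 1×10 + 1×5 + 1×1
Count of 5: 1

1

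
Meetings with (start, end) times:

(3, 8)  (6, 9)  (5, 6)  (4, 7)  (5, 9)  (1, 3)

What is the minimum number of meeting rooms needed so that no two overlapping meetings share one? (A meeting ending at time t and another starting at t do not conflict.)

4

The answer is the maximum number of intervals overlapping at any instant.
Events (time:±→running): 1:+→1 3:-→0 3:+→1 4:+→2 5:+→3 5:+→4 … peak 4.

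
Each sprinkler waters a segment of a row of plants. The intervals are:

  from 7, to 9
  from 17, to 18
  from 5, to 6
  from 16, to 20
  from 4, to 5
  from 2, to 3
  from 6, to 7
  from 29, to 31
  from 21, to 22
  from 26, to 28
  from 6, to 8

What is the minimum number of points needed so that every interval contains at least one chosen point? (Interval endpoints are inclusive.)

7

Sorted: [2,3] [4,5] [5,6] [6,7] [6,8] [7,9] [17,18] [16,20] [21,22] [26,28] [29,31]
{[2,3]} hit by 3; {[4,5],[5,6]} hit by 5; {[6,7],[6,8],[7,9]} hit by 7; {[17,18],[16,20]} hit by 18; {[21,22]} hit by 22; {[26,28]} hit by 28; {[29,31]} hit by 31.
Points: 3, 5, 7, 18, 22, 28, 31 (7 total).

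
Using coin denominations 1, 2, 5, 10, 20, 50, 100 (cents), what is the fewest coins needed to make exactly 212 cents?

4

Greedy: take as many of the largest coin as possible, then repeat with the remainder.
212 = 2×100 + 1×10 + 1×2
Total coins = 2 + 1 + 1 = 4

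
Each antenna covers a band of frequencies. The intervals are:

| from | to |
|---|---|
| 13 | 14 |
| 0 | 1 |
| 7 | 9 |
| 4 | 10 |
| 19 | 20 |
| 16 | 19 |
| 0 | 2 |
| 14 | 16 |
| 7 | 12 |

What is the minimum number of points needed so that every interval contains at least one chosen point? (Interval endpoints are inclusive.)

4

Sort by right endpoint; whenever an interval is uncovered, place a point at its right end.
By right end: [0,1]  [0,2]  [7,9]  [4,10]  [7,12]  [13,14]  [14,16]  [16,19]  [19,20]
[0,1] uncovered → point at 1; [7,9] uncovered → point at 9; [13,14] uncovered → point at 14; [16,19] uncovered → point at 19.
Points: 1, 9, 14, 19 (4 total).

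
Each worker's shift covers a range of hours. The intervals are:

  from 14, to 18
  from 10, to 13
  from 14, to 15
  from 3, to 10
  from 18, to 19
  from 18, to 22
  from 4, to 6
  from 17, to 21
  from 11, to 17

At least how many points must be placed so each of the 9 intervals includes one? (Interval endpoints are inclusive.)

4

Process intervals by earliest right end; each time one isn't hit yet, stab at its right endpoint.
By right end: [4,6]  [3,10]  [10,13]  [14,15]  [11,17]  [14,18]  [18,19]  [17,21]  [18,22]
[4,6] uncovered → point at 6; [10,13] uncovered → point at 13; [14,15] uncovered → point at 15; [18,19] uncovered → point at 19.
Points: 6, 13, 15, 19 (4 total).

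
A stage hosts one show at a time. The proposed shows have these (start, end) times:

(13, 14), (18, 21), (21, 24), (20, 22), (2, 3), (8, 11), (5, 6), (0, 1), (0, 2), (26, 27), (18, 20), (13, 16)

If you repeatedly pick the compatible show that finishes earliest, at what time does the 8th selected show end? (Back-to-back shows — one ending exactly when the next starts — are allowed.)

27

By end time: (0,1), (0,2), (2,3), (5,6), (8,11), (13,14), (13,16), (18,20), (18,21), (20,22), (21,24), (26,27).
Pick (0,1); next start ≥ 1 → (2,3); next start ≥ 3 → (5,6); next start ≥ 6 → (8,11); next start ≥ 11 → (13,14); next start ≥ 14 → (18,20); next start ≥ 20 → (20,22); next start ≥ 22 → (26,27).
Selected: (0,1) (2,3) (5,6) (8,11) (13,14) (18,20) (20,22) (26,27)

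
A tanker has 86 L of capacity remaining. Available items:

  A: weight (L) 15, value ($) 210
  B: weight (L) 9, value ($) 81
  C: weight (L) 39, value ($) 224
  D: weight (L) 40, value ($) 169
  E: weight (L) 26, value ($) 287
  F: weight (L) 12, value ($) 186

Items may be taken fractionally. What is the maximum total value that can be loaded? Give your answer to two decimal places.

901.85

Greedy by value/weight ratio, highest first.
Order: F (186/12=15.50) > A (210/15=14.00) > E (287/26=11.04) > B (81/9=9.00) > C (224/39=5.74) > D (169/40=4.22)
Fill: take F (12 @ 186) → take A (15 @ 210) → take E (26 @ 287) → take B (9 @ 81) → take 24/39 of C → 137.85; 86/86 used.
Total value = 901.85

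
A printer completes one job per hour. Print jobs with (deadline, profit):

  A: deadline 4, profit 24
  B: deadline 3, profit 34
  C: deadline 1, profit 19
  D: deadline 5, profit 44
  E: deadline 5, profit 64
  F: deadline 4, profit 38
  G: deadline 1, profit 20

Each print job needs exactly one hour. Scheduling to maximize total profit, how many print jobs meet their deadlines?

5

Sort by profit descending; place each in the latest free slot ≤ its deadline.
Profit order: E=64 D=44 F=38 B=34 A=24 G=20 C=19
Assign: E→slot 5, D→slot 4, F→slot 3, B→slot 2, A→slot 1, G skipped, C skipped.
Slots: [1:A] [2:B] [3:F] [4:D] [5:E]
5 of 7 scheduled.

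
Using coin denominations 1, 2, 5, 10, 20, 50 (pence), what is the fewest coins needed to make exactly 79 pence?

5

79 = 1×50 + 1×20 + 1×5 + 2×2
Total coins = 1 + 1 + 1 + 2 = 5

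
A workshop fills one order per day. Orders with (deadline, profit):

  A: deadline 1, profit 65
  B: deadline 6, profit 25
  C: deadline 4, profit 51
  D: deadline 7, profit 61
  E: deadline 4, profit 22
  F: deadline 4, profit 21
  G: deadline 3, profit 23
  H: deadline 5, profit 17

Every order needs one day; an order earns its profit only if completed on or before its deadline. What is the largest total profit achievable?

By profit: A(d1,65), D(d7,61), C(d4,51), B(d6,25), G(d3,23), E(d4,22), F(d4,21), H(d5,17)
A→slot 1; D→slot 7; C→slot 4; B→slot 6; G→slot 3; E→slot 2; F skipped; H→slot 5.
Profit = 65 + 22 + 23 + 51 + 17 + 25 + 61 = 264

264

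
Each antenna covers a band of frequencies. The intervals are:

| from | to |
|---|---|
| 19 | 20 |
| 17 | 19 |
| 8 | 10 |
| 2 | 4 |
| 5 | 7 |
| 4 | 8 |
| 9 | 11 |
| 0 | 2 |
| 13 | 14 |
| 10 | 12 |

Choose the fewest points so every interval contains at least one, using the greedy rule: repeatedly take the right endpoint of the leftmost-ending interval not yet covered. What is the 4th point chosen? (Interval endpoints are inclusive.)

14

Sorted: [0,2] [2,4] [5,7] [4,8] [8,10] [9,11] [10,12] [13,14] [17,19] [19,20]
{[0,2],[2,4]} hit by 2; {[5,7],[4,8]} hit by 7; {[8,10],[9,11],[10,12]} hit by 10; {[13,14]} hit by 14; {[17,19],[19,20]} hit by 19.
Points: 2, 7, 10, 14, 19 (5 total).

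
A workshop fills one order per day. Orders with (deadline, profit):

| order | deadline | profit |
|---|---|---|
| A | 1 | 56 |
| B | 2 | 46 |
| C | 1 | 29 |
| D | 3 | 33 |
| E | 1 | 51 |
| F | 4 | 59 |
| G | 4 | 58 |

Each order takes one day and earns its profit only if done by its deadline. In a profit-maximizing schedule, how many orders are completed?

4

Take jobs in profit order; each goes to the latest open slot no later than its deadline.
Profit order: F=59 G=58 A=56 E=51 B=46 D=33 C=29
Assign: F→slot 4, G→slot 3, A→slot 1, E skipped, B→slot 2, D skipped, C skipped.
Slots: [1:A] [2:B] [3:G] [4:F]
4 of 7 scheduled.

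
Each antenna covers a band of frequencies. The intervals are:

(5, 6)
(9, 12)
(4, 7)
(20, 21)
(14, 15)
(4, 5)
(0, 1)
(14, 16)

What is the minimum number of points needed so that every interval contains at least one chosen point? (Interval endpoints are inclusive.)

Sorted: [0,1] [4,5] [5,6] [4,7] [9,12] [14,15] [14,16] [20,21]
{[0,1]} hit by 1; {[4,5],[5,6],[4,7]} hit by 5; {[9,12]} hit by 12; {[14,15],[14,16]} hit by 15; {[20,21]} hit by 21.
Points: 1, 5, 12, 15, 21 (5 total).

5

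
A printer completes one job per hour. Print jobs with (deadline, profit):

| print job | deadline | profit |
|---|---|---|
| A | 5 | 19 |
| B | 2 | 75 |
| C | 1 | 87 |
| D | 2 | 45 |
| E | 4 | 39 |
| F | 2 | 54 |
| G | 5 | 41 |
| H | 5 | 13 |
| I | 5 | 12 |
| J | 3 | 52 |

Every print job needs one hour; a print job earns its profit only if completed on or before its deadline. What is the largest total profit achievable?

By profit: C(d1,87), B(d2,75), F(d2,54), J(d3,52), D(d2,45), G(d5,41), E(d4,39), A(d5,19), H(d5,13), I(d5,12)
C→slot 1; B→slot 2; F skipped; J→slot 3; D skipped; G→slot 5; E→slot 4; A skipped; H skipped; I skipped.
Profit = 87 + 75 + 52 + 39 + 41 = 294

294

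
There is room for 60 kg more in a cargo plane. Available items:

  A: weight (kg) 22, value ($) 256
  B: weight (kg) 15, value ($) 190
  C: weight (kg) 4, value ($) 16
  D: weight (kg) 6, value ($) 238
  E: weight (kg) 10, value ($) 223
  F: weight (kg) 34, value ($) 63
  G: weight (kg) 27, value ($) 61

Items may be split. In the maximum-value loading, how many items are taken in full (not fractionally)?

Ratios (sorted): D 39.67, E 22.30, B 12.67, A 11.64, C 4.00, G 2.26, F 1.85
take D (6 @ 238); take E (10 @ 223); take B (15 @ 190); take A (22 @ 256); take C (4 @ 16); take 3/27 of G → 6.78. Capacity used 60/60.
5 item(s) taken whole; one partial (take 3/27 of G).

5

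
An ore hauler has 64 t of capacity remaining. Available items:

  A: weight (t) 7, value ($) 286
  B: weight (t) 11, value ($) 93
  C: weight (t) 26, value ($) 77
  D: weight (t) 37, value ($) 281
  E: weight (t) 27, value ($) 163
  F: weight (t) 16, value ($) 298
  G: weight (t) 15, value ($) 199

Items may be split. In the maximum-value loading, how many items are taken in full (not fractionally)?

4

Sort by value per unit weight and fill in that order.
Order: A (286/7=40.86) > F (298/16=18.62) > G (199/15=13.27) > B (93/11=8.45) > D (281/37=7.59) > E (163/27=6.04) > C (77/26=2.96)
Fill: take A (7 @ 286) → take F (16 @ 298) → take G (15 @ 199) → take B (11 @ 93) → take 15/37 of D → 113.92; 64/64 used.
4 item(s) taken whole; one partial (take 15/37 of D).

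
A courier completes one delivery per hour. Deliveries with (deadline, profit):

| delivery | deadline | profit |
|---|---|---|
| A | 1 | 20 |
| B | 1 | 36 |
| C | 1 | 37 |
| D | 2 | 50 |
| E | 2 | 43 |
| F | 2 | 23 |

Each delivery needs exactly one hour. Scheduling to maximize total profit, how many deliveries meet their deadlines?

By profit: D(d2,50), E(d2,43), C(d1,37), B(d1,36), F(d2,23), A(d1,20)
D→slot 2; E→slot 1; C skipped; B skipped; F skipped; A skipped.
2 of 6 scheduled.

2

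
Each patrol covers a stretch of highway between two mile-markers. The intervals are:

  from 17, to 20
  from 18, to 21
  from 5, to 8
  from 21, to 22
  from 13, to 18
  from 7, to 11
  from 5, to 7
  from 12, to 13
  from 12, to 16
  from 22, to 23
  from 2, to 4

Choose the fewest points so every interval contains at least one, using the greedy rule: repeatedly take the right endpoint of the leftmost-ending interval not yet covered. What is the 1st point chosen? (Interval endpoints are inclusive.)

By right end: [2,4]  [5,7]  [5,8]  [7,11]  [12,13]  [12,16]  [13,18]  [17,20]  [18,21]  [21,22]  [22,23]
[2,4] uncovered → point at 4; [5,7] uncovered → point at 7; [12,13] uncovered → point at 13; [17,20] uncovered → point at 20; [21,22] uncovered → point at 22.
Points: 4, 7, 13, 20, 22 (5 total).

4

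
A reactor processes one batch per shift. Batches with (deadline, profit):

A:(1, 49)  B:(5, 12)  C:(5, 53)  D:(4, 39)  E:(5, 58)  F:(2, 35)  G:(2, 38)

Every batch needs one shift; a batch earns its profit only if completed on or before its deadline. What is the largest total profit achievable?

Take jobs in profit order; each goes to the latest open slot no later than its deadline.
Profit order: E=58 C=53 A=49 D=39 G=38 F=35 B=12
Assign: E→slot 5, C→slot 4, A→slot 1, D→slot 3, G→slot 2, F skipped, B skipped.
Slots: [1:A] [2:G] [3:D] [4:C] [5:E]
Profit = 49 + 38 + 39 + 53 + 58 = 237

237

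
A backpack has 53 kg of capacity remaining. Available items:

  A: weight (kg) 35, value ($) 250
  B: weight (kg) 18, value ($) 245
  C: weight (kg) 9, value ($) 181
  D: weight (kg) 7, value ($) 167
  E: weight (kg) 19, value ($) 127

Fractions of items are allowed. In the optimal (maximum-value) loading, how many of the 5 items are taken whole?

3

Greedy by value/weight ratio, highest first.
Order: D (167/7=23.86) > C (181/9=20.11) > B (245/18=13.61) > A (250/35=7.14) > E (127/19=6.68)
Fill: take D (7 @ 167) → take C (9 @ 181) → take B (18 @ 245) → take 19/35 of A → 135.71; 53/53 used.
3 item(s) taken whole; one partial (take 19/35 of A).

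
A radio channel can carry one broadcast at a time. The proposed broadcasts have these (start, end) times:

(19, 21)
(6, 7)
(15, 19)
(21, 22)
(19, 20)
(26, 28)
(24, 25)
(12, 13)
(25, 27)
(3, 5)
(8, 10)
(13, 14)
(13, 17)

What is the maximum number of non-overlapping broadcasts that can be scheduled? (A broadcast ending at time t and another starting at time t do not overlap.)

Sorted by end: (3,5)  (6,7)  (8,10)  (12,13)  (13,14)  (13,17)  (15,19)  (19,20)  (19,21)  (21,22)  (24,25)  (25,27)  (26,28)
take (3,5); take (6,7); take (8,10); take (12,13); take (13,14); skip (13,17); take (15,19); take (19,20); take (21,22); take (24,25); take (25,27).
Selected 10 broadcasts.

10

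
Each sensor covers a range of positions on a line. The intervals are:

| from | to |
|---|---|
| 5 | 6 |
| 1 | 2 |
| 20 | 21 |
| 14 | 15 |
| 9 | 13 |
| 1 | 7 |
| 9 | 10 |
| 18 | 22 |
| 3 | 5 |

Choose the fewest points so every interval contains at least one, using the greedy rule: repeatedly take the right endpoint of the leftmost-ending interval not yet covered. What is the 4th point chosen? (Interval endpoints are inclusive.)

15

Sorted: [1,2] [3,5] [5,6] [1,7] [9,10] [9,13] [14,15] [20,21] [18,22]
{[1,2]} hit by 2; {[3,5],[5,6],[1,7]} hit by 5; {[9,10],[9,13]} hit by 10; {[14,15]} hit by 15; {[20,21],[18,22]} hit by 21.
Points: 2, 5, 10, 15, 21 (5 total).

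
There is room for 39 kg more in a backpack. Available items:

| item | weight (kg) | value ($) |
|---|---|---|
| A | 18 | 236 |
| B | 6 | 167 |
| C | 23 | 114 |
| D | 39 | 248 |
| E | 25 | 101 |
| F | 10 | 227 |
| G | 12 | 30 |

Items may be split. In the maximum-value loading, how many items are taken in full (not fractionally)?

Order: B (167/6=27.83) > F (227/10=22.70) > A (236/18=13.11) > D (248/39=6.36) > C (114/23=4.96) > E (101/25=4.04) > G (30/12=2.50)
Fill: take B (6 @ 167) → take F (10 @ 227) → take A (18 @ 236) → take 5/39 of D → 31.79; 39/39 used.
3 item(s) taken whole; one partial (take 5/39 of D).

3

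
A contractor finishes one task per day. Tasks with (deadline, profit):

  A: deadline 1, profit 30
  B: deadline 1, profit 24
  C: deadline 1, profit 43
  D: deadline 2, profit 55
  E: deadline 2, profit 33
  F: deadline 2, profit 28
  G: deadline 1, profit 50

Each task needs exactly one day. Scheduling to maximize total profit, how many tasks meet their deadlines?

2

Sort by profit descending; place each in the latest free slot ≤ its deadline.
Profit order: D=55 G=50 C=43 E=33 A=30 F=28 B=24
Assign: D→slot 2, G→slot 1, C skipped, E skipped, A skipped, F skipped, B skipped.
Slots: [1:G] [2:D]
2 of 7 scheduled.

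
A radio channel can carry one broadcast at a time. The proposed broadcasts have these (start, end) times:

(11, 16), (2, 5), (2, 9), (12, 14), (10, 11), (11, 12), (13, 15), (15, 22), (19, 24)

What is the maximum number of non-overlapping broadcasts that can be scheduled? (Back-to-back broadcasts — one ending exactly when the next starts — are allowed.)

Order by finish time; keep every interval that doesn't clash with the previous kept one.
Sorted by end: (2,5)  (2,9)  (10,11)  (11,12)  (12,14)  (13,15)  (11,16)  (15,22)  (19,24)
take (2,5); take (10,11); take (11,12); take (12,14); skip (11,16); take (15,22).
Selected 5 broadcasts.

5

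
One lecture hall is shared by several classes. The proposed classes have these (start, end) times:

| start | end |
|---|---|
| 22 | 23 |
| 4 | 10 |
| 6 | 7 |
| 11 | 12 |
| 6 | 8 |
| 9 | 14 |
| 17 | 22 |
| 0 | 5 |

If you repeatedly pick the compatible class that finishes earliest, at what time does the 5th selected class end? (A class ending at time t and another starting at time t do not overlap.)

23

Greedy by earliest finish: after sorting by end time, pick each interval compatible with the last pick.
By end time: (0,5), (6,7), (6,8), (4,10), (11,12), (9,14), (17,22), (22,23).
Pick (0,5); next start ≥ 5 → (6,7); next start ≥ 7 → (11,12); next start ≥ 12 → (17,22); next start ≥ 22 → (22,23).
Selected: (0,5) (6,7) (11,12) (17,22) (22,23)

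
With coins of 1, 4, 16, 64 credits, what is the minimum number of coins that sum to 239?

Greedy: take as many of the largest coin as possible, then repeat with the remainder.
239 = 3×64 + 2×16 + 3×4 + 3×1
Total coins = 3 + 2 + 3 + 3 = 11

11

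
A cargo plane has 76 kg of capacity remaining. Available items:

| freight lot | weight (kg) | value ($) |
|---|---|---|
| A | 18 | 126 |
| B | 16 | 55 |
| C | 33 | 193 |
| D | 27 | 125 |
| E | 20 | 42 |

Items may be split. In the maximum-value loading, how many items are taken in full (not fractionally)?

2

Order: A (126/18=7.00) > C (193/33=5.85) > D (125/27=4.63) > B (55/16=3.44) > E (42/20=2.10)
Fill: take A (18 @ 126) → take C (33 @ 193) → take 25/27 of D → 115.74; 76/76 used.
2 item(s) taken whole; one partial (take 25/27 of D).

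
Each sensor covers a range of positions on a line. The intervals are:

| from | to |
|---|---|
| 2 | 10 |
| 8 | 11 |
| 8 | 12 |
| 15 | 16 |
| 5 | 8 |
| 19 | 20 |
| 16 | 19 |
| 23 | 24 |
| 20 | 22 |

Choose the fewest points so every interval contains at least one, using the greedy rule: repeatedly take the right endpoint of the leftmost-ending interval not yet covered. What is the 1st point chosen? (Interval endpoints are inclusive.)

Sort by right endpoint; whenever an interval is uncovered, place a point at its right end.
Sorted: [5,8] [2,10] [8,11] [8,12] [15,16] [16,19] [19,20] [20,22] [23,24]
{[5,8],[2,10],[8,11],[8,12]} hit by 8; {[15,16],[16,19]} hit by 16; {[19,20],[20,22]} hit by 20; {[23,24]} hit by 24.
Points: 8, 16, 20, 24 (4 total).

8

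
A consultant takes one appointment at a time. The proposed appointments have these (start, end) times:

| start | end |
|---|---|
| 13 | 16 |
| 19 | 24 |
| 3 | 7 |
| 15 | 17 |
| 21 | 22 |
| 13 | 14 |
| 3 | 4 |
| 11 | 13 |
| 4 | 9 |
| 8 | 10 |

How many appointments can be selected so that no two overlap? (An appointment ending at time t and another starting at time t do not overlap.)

By end time: (3,4), (3,7), (4,9), (8,10), (11,13), (13,14), (13,16), (15,17), (21,22), (19,24).
Pick (3,4); next start ≥ 4 → (4,9); next start ≥ 9 → (11,13); next start ≥ 13 → (13,14); next start ≥ 14 → (15,17); next start ≥ 17 → (21,22).
Selected 6 appointments.

6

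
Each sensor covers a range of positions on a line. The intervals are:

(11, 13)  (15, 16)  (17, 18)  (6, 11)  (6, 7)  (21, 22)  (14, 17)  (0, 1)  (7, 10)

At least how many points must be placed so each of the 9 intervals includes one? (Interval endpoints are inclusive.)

Process intervals by earliest right end; each time one isn't hit yet, stab at its right endpoint.
Sorted: [0,1] [6,7] [7,10] [6,11] [11,13] [15,16] [14,17] [17,18] [21,22]
{[0,1]} hit by 1; {[6,7],[7,10],[6,11]} hit by 7; {[11,13]} hit by 13; {[15,16],[14,17]} hit by 16; {[17,18]} hit by 18; {[21,22]} hit by 22.
Points: 1, 7, 13, 16, 18, 22 (6 total).

6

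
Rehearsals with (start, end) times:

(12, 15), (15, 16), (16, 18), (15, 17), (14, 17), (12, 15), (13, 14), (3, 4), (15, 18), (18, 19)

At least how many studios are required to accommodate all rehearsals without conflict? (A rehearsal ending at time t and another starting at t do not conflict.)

Events (time:±→running): 3:+→1 4:-→0 12:+→1 12:+→2 13:+→3 14:-→2 14:+→3 15:-→2 15:-→1 15:+→2 15:+→3 15:+→4 … peak 4.

4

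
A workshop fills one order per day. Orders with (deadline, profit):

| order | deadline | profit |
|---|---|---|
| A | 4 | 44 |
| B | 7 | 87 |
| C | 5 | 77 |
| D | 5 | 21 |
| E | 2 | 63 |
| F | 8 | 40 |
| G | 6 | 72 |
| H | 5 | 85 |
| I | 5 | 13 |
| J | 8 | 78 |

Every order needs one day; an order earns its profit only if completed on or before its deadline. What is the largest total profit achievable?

546

Sort by profit descending; place each in the latest free slot ≤ its deadline.
Profit order: B=87 H=85 J=78 C=77 G=72 E=63 A=44 F=40 D=21 I=13
Assign: B→slot 7, H→slot 5, J→slot 8, C→slot 4, G→slot 6, E→slot 2, A→slot 3, F→slot 1, D skipped, I skipped.
Slots: [1:F] [2:E] [3:A] [4:C] [5:H] [6:G] [7:B] [8:J]
Profit = 40 + 63 + 44 + 77 + 85 + 72 + 87 + 78 = 546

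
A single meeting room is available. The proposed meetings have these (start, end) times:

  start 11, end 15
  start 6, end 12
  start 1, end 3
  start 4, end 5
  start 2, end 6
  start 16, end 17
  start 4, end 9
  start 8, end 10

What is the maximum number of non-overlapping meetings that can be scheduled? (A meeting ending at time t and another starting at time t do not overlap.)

By end time: (1,3), (4,5), (2,6), (4,9), (8,10), (6,12), (11,15), (16,17).
Pick (1,3); next start ≥ 3 → (4,5); next start ≥ 5 → (8,10); next start ≥ 10 → (11,15); next start ≥ 15 → (16,17).
Selected 5 meetings.

5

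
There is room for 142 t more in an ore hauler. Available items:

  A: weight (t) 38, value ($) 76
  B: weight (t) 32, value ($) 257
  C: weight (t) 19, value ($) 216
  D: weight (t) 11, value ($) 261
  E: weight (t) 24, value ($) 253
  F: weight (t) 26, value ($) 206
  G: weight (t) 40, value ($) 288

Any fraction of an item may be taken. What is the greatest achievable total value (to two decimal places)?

1409.00

Greedy by value/weight ratio, highest first.
Ratios (sorted): D 23.73, C 11.37, E 10.54, B 8.03, F 7.92, G 7.20, A 2.00
take D (11 @ 261); take C (19 @ 216); take E (24 @ 253); take B (32 @ 257); take F (26 @ 206); take 30/40 of G → 216.00. Capacity used 142/142.
Total value = 1409.00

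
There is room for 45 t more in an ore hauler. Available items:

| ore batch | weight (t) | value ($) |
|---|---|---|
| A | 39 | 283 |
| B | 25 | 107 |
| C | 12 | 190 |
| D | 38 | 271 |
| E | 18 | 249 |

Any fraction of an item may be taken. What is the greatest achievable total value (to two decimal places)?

Greedy by value/weight ratio, highest first.
Order: C (190/12=15.83) > E (249/18=13.83) > A (283/39=7.26) > D (271/38=7.13) > B (107/25=4.28)
Fill: take C (12 @ 190) → take E (18 @ 249) → take 15/39 of A → 108.85; 45/45 used.
Total value = 547.85

547.85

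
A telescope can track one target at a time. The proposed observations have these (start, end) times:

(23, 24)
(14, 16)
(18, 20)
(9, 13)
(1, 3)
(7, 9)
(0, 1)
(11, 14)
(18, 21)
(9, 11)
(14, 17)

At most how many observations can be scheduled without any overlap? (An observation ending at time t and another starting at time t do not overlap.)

8

Sort by end time and greedily take each interval whose start is ≥ the last chosen end.
Sorted by end: (0,1)  (1,3)  (7,9)  (9,11)  (9,13)  (11,14)  (14,16)  (14,17)  (18,20)  (18,21)  (23,24)
take (0,1); take (1,3); take (7,9); take (9,11); take (11,14); take (14,16); take (18,20); take (23,24).
Selected 8 observations.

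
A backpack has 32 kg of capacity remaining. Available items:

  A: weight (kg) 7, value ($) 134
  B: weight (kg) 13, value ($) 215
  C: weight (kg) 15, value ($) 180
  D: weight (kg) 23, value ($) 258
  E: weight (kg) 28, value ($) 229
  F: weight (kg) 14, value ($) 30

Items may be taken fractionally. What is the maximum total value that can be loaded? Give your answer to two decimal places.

493.00

Order: A (134/7=19.14) > B (215/13=16.54) > C (180/15=12.00) > D (258/23=11.22) > E (229/28=8.18) > F (30/14=2.14)
Fill: take A (7 @ 134) → take B (13 @ 215) → take 12/15 of C → 144.00; 32/32 used.
Total value = 493.00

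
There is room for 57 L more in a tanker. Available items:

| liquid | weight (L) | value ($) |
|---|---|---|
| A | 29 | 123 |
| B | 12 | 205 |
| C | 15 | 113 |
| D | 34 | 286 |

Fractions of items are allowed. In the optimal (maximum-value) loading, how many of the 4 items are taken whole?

Sort by value per unit weight and fill in that order.
Ratios (sorted): B 17.08, D 8.41, C 7.53, A 4.24
take B (12 @ 205); take D (34 @ 286); take 11/15 of C → 82.87. Capacity used 57/57.
2 item(s) taken whole; one partial (take 11/15 of C).

2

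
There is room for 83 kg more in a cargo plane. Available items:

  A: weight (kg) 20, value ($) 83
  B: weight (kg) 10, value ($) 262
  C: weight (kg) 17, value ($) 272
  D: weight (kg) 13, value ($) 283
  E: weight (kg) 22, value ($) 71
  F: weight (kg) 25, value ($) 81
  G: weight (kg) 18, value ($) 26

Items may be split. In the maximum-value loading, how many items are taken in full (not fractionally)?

4

Order: B (262/10=26.20) > D (283/13=21.77) > C (272/17=16.00) > A (83/20=4.15) > F (81/25=3.24) > E (71/22=3.23) > G (26/18=1.44)
Fill: take B (10 @ 262) → take D (13 @ 283) → take C (17 @ 272) → take A (20 @ 83) → take 23/25 of F → 74.52; 83/83 used.
4 item(s) taken whole; one partial (take 23/25 of F).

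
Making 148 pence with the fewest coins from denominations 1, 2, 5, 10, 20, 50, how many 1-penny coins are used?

148 − 2×50→48 − 2×20→8 − 1×5→3 − 1×2→1 − 1×1→0
Count of 1: 1

1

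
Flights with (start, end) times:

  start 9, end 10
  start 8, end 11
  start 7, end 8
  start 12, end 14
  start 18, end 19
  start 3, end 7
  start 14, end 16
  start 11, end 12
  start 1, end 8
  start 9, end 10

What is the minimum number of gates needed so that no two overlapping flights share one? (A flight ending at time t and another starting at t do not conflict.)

3

starts: [1, 3, 7, 8, 9, 9, 11, 12, 14, 18]
ends:   [7, 8, 8, 10, 10, 11, 12, 14, 16, 19]
s1→1 s3→2 e7→1 s7→2 e8→1 e8→0 s8→1 s9→2 s9→3  — peak 3.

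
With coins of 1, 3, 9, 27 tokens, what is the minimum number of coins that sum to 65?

65 − 2×27→11 − 1×9→2 − 2×1→0
Total coins = 2 + 1 + 2 = 5

5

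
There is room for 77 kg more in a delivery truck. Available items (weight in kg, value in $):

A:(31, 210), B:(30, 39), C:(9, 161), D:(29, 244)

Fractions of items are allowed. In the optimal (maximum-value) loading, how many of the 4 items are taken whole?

Sort by value per unit weight and fill in that order.
Ratios (sorted): C 17.89, D 8.41, A 6.77, B 1.30
take C (9 @ 161); take D (29 @ 244); take A (31 @ 210); take 8/30 of B → 10.40. Capacity used 77/77.
3 item(s) taken whole; one partial (take 8/30 of B).

3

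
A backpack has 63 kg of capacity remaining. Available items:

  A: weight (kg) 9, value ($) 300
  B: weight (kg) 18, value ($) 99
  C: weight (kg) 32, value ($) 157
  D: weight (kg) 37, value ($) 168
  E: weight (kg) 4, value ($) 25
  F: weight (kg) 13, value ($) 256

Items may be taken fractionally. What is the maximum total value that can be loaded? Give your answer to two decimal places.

Greedy by value/weight ratio, highest first.
Ratios (sorted): A 33.33, F 19.69, E 6.25, B 5.50, C 4.91, D 4.54
take A (9 @ 300); take F (13 @ 256); take E (4 @ 25); take B (18 @ 99); take 19/32 of C → 93.22. Capacity used 63/63.
Total value = 773.22

773.22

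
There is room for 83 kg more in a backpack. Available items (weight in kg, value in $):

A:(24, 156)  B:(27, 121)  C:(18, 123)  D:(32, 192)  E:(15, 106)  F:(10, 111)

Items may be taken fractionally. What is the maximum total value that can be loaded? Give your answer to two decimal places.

592.00

Greedy by value/weight ratio, highest first.
Order: F (111/10=11.10) > E (106/15=7.07) > C (123/18=6.83) > A (156/24=6.50) > D (192/32=6.00) > B (121/27=4.48)
Fill: take F (10 @ 111) → take E (15 @ 106) → take C (18 @ 123) → take A (24 @ 156) → take 16/32 of D → 96.00; 83/83 used.
Total value = 592.00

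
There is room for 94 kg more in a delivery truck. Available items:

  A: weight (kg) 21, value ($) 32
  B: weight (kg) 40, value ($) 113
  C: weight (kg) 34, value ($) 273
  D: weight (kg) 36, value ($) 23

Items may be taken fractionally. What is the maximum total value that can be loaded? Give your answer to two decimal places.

416.48

Sort by value per unit weight and fill in that order.
Ratios (sorted): C 8.03, B 2.83, A 1.52, D 0.64
take C (34 @ 273); take B (40 @ 113); take 20/21 of A → 30.48. Capacity used 94/94.
Total value = 416.48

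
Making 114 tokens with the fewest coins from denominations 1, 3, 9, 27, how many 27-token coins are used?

114 = 4×27 + 2×3
Count of 27: 4

4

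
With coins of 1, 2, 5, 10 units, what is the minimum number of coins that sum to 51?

6

Greedy: take as many of the largest coin as possible, then repeat with the remainder.
51 = 5×10 + 1×1
Total coins = 5 + 1 = 6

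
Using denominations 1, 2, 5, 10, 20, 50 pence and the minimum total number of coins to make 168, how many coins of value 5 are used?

1

168 = 3×50 + 1×10 + 1×5 + 1×2 + 1×1
Count of 5: 1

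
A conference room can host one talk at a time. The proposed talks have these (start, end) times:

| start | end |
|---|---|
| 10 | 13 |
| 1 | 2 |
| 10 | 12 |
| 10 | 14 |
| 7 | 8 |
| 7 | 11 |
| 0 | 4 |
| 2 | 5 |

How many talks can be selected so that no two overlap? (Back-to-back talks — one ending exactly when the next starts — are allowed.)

4

Sorted by end: (1,2)  (0,4)  (2,5)  (7,8)  (7,11)  (10,12)  (10,13)  (10,14)
take (1,2); skip (0,4); take (2,5); take (7,8); skip (7,11); take (10,12); skip (10,14).
Selected 4 talks.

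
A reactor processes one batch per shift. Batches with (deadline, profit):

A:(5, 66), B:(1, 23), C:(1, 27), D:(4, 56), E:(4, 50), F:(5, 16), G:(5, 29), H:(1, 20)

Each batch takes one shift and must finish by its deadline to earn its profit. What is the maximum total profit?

228

Sort by profit descending; place each in the latest free slot ≤ its deadline.
By profit: A(d5,66), D(d4,56), E(d4,50), G(d5,29), C(d1,27), B(d1,23), H(d1,20), F(d5,16)
A→slot 5; D→slot 4; E→slot 3; G→slot 2; C→slot 1; B skipped; H skipped; F skipped.
Profit = 27 + 29 + 50 + 56 + 66 = 228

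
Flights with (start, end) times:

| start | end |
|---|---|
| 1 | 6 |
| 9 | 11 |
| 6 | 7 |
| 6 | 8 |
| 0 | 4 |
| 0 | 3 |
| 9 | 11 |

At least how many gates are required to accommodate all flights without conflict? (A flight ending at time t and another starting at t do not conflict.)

The answer is the maximum number of intervals overlapping at any instant.
Events (time:±→running): 0:+→1 0:+→2 1:+→3 … peak 3.

3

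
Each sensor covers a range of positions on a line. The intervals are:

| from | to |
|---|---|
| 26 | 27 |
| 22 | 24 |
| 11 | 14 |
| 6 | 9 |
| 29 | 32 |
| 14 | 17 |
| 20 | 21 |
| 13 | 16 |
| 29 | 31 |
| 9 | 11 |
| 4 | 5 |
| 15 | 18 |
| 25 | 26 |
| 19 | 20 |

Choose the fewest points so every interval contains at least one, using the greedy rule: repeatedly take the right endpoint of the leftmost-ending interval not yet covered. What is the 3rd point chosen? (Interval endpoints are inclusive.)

Sort by right endpoint; whenever an interval is uncovered, place a point at its right end.
By right end: [4,5]  [6,9]  [9,11]  [11,14]  [13,16]  [14,17]  [15,18]  [19,20]  [20,21]  [22,24]  [25,26]  [26,27]  [29,31]  [29,32]
[4,5] uncovered → point at 5; [6,9] uncovered → point at 9; [11,14] uncovered → point at 14; [15,18] uncovered → point at 18; [19,20] uncovered → point at 20; [22,24] uncovered → point at 24; [25,26] uncovered → point at 26; [29,31] uncovered → point at 31.
Points: 5, 9, 14, 18, 20, 24, 26, 31 (8 total).

14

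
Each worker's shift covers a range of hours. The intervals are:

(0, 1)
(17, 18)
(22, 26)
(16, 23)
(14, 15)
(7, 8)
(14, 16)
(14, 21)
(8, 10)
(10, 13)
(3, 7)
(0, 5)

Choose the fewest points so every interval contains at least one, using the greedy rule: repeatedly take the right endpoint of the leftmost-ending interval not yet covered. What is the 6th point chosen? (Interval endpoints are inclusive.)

26

Sorted: [0,1] [0,5] [3,7] [7,8] [8,10] [10,13] [14,15] [14,16] [17,18] [14,21] [16,23] [22,26]
{[0,1],[0,5]} hit by 1; {[3,7],[7,8]} hit by 7; {[8,10],[10,13]} hit by 10; {[14,15],[14,16]} hit by 15; {[17,18],[14,21],[16,23]} hit by 18; {[22,26]} hit by 26.
Points: 1, 7, 10, 15, 18, 26 (6 total).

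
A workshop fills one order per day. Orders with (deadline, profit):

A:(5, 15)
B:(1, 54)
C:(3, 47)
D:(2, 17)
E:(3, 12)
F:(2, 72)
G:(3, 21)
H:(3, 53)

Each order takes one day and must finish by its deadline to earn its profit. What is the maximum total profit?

194

Profit order: F=72 B=54 H=53 C=47 G=21 D=17 A=15 E=12
Assign: F→slot 2, B→slot 1, H→slot 3, C skipped, G skipped, D skipped, A→slot 5, E skipped.
Slots: [1:B] [2:F] [3:H] [5:A]
Profit = 54 + 72 + 53 + 15 = 194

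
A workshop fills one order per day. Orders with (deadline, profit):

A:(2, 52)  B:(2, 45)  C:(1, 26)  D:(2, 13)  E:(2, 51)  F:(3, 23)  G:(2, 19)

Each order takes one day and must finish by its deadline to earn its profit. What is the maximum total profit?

Take jobs in profit order; each goes to the latest open slot no later than its deadline.
Profit order: A=52 E=51 B=45 C=26 F=23 G=19 D=13
Assign: A→slot 2, E→slot 1, B skipped, C skipped, F→slot 3, G skipped, D skipped.
Slots: [1:E] [2:A] [3:F]
Profit = 51 + 52 + 23 = 126

126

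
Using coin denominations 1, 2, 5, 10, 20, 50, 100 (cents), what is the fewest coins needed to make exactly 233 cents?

Greedy: take as many of the largest coin as possible, then repeat with the remainder.
233 = 2×100 + 1×20 + 1×10 + 1×2 + 1×1
Total coins = 2 + 1 + 1 + 1 + 1 = 6

6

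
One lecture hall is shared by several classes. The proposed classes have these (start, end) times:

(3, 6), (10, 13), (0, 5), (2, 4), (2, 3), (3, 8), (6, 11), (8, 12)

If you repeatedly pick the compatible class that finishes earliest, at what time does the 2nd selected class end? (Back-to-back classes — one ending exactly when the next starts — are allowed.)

6

By end time: (2,3), (2,4), (0,5), (3,6), (3,8), (6,11), (8,12), (10,13).
Pick (2,3); next start ≥ 3 → (3,6); next start ≥ 6 → (6,11).
Selected: (2,3) (3,6) (6,11)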